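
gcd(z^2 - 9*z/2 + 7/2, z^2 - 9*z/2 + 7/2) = z^2 - 9*z/2 + 7/2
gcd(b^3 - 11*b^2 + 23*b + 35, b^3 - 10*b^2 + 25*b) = b - 5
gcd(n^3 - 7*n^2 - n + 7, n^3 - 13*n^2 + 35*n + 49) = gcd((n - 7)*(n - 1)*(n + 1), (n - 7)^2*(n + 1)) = n^2 - 6*n - 7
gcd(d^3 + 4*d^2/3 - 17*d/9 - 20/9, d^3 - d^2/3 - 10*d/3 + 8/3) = d - 4/3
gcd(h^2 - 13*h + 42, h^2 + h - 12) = 1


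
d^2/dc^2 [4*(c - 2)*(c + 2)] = 8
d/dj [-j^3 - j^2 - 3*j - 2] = -3*j^2 - 2*j - 3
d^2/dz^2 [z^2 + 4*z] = 2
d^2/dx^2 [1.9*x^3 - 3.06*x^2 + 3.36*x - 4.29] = 11.4*x - 6.12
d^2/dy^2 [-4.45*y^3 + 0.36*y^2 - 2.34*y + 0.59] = 0.72 - 26.7*y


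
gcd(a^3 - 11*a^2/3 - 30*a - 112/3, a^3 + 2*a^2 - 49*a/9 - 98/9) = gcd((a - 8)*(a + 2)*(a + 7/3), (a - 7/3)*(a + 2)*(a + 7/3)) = a^2 + 13*a/3 + 14/3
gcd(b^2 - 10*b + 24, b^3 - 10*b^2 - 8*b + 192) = b - 6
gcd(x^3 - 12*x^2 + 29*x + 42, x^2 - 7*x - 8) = x + 1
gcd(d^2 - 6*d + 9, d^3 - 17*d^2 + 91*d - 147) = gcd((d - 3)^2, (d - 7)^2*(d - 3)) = d - 3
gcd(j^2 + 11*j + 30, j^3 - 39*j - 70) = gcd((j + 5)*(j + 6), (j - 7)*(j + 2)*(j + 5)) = j + 5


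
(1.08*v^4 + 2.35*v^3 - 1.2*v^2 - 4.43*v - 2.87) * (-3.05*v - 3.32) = -3.294*v^5 - 10.7531*v^4 - 4.142*v^3 + 17.4955*v^2 + 23.4611*v + 9.5284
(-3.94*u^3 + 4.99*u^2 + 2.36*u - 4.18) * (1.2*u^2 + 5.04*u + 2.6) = -4.728*u^5 - 13.8696*u^4 + 17.7376*u^3 + 19.8524*u^2 - 14.9312*u - 10.868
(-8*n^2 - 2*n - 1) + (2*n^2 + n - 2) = -6*n^2 - n - 3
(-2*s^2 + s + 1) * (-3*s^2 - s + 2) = 6*s^4 - s^3 - 8*s^2 + s + 2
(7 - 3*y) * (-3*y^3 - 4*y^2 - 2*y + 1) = 9*y^4 - 9*y^3 - 22*y^2 - 17*y + 7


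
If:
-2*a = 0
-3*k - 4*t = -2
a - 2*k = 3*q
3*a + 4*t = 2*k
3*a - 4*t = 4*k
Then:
No Solution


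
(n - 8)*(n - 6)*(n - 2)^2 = n^4 - 18*n^3 + 108*n^2 - 248*n + 192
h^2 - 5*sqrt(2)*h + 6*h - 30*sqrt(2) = (h + 6)*(h - 5*sqrt(2))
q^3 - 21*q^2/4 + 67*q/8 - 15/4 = (q - 5/2)*(q - 2)*(q - 3/4)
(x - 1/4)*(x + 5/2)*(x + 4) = x^3 + 25*x^2/4 + 67*x/8 - 5/2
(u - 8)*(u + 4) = u^2 - 4*u - 32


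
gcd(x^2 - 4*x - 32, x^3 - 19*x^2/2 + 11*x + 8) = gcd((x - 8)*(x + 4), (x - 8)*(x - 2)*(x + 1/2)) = x - 8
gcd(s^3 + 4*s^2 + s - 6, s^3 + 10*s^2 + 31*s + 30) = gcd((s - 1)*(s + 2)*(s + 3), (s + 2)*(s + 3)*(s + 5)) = s^2 + 5*s + 6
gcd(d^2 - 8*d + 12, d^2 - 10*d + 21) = 1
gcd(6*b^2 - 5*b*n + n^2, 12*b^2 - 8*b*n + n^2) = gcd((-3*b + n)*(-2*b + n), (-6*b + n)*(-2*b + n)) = 2*b - n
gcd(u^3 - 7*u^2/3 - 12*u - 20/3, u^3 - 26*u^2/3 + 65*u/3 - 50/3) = u - 5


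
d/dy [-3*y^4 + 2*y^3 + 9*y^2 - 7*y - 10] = -12*y^3 + 6*y^2 + 18*y - 7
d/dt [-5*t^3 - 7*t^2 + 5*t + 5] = -15*t^2 - 14*t + 5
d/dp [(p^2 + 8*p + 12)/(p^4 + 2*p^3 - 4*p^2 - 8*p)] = 2*(-p^3 - 9*p^2 + 12)/(p^2*(p^4 - 8*p^2 + 16))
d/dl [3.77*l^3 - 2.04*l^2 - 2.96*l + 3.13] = 11.31*l^2 - 4.08*l - 2.96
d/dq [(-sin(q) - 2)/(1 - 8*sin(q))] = -17*cos(q)/(8*sin(q) - 1)^2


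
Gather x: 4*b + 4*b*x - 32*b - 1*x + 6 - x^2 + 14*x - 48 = -28*b - x^2 + x*(4*b + 13) - 42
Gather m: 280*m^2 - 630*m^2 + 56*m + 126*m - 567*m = -350*m^2 - 385*m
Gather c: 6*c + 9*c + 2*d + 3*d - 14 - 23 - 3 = 15*c + 5*d - 40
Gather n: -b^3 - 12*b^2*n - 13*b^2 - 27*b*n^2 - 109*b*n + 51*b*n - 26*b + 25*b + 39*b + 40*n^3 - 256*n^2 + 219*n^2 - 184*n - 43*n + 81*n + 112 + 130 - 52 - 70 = -b^3 - 13*b^2 + 38*b + 40*n^3 + n^2*(-27*b - 37) + n*(-12*b^2 - 58*b - 146) + 120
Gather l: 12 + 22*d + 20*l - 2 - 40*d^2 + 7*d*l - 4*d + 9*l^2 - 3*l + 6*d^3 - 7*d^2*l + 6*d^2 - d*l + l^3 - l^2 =6*d^3 - 34*d^2 + 18*d + l^3 + 8*l^2 + l*(-7*d^2 + 6*d + 17) + 10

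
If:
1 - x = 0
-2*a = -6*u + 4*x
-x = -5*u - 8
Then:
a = -31/5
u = -7/5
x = 1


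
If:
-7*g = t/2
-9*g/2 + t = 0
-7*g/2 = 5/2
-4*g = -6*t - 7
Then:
No Solution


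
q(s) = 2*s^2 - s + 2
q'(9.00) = 35.00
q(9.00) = 155.00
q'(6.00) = 23.00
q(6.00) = 68.00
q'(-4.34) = -18.36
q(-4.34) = 44.01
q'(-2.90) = -12.60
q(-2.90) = 21.72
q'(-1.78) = -8.12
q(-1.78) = 10.12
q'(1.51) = 5.04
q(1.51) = 5.05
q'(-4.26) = -18.04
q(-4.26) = 42.56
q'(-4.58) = -19.32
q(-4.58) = 48.53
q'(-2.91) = -12.64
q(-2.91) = 21.85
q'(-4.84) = -20.36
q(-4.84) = 53.69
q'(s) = 4*s - 1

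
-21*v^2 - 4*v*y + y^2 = (-7*v + y)*(3*v + y)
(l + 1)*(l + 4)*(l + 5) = l^3 + 10*l^2 + 29*l + 20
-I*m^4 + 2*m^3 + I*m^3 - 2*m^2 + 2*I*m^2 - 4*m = m*(m - 2)*(m + 2*I)*(-I*m - I)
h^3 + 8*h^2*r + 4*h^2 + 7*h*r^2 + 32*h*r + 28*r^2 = (h + 4)*(h + r)*(h + 7*r)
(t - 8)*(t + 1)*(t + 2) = t^3 - 5*t^2 - 22*t - 16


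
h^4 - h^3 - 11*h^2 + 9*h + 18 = (h - 3)*(h - 2)*(h + 1)*(h + 3)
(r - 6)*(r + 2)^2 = r^3 - 2*r^2 - 20*r - 24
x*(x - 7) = x^2 - 7*x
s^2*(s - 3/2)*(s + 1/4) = s^4 - 5*s^3/4 - 3*s^2/8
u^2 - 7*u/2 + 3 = (u - 2)*(u - 3/2)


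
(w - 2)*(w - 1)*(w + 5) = w^3 + 2*w^2 - 13*w + 10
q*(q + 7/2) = q^2 + 7*q/2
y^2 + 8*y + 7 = (y + 1)*(y + 7)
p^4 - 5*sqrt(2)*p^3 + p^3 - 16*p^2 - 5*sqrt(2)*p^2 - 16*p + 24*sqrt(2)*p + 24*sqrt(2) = (p + 1)*(p - 6*sqrt(2))*(p - sqrt(2))*(p + 2*sqrt(2))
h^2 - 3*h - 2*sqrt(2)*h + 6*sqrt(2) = (h - 3)*(h - 2*sqrt(2))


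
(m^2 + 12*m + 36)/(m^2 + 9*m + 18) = (m + 6)/(m + 3)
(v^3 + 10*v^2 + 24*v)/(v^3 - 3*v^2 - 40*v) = (v^2 + 10*v + 24)/(v^2 - 3*v - 40)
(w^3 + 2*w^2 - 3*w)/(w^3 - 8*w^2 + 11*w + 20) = w*(w^2 + 2*w - 3)/(w^3 - 8*w^2 + 11*w + 20)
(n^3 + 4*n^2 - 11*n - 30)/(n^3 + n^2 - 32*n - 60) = (n - 3)/(n - 6)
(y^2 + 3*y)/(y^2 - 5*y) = (y + 3)/(y - 5)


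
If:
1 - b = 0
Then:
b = 1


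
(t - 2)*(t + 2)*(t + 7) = t^3 + 7*t^2 - 4*t - 28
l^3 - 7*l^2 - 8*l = l*(l - 8)*(l + 1)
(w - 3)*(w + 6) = w^2 + 3*w - 18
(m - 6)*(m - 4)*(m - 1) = m^3 - 11*m^2 + 34*m - 24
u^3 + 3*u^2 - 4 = (u - 1)*(u + 2)^2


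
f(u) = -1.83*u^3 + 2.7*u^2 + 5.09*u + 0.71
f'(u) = -5.49*u^2 + 5.4*u + 5.09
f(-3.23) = 74.11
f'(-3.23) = -69.63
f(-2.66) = 40.72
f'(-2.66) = -48.12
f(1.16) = 7.39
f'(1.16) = 3.97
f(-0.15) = 0.01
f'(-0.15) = 4.16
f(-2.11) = 19.18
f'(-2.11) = -30.75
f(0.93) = 6.31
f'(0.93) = 5.36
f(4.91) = -125.82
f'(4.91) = -100.75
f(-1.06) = 0.53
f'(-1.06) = -6.80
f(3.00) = -9.13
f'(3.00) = -28.12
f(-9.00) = 1507.67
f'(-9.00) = -488.20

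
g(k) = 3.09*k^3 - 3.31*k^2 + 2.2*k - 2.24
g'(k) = 9.27*k^2 - 6.62*k + 2.2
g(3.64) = 110.94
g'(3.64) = 100.93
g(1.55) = 4.72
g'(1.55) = 14.21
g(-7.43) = -1468.75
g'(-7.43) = 563.14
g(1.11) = 0.35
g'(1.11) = 6.27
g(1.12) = 0.41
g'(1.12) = 6.41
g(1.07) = 0.11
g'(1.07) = 5.73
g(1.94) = 12.13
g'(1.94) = 24.25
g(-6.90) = -1190.10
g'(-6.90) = 489.22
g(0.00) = -2.24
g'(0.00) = 2.20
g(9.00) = 2002.06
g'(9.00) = 693.49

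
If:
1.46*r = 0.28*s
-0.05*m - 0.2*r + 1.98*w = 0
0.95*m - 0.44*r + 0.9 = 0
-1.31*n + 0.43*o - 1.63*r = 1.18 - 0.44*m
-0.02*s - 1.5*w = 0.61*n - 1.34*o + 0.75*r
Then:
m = 4.10943396226415*w - 0.849056603773585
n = -8.74181222843409*w - 1.65257344611809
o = 2.79646673891275*w - 0.616966843526945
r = 8.87264150943396*w + 0.212264150943396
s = 46.2644878706199*w + 1.10680592991914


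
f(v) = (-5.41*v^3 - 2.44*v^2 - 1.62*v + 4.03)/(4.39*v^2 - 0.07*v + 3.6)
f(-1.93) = 1.84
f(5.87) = -7.66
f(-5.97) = 6.72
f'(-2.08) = -1.10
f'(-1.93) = -1.06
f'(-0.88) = -0.27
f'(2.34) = -1.47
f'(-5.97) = -1.24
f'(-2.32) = -1.14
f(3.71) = -4.89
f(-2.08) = 2.00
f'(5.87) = -1.26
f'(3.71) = -1.32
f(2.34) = -3.00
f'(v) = (0.07 - 8.78*v)*(-5.41*v^3 - 2.44*v^2 - 1.62*v + 4.03)/(4.39*v^2 - 0.07*v + 3.6)^2 + (-16.23*v^2 - 4.88*v - 1.62)/(4.39*v^2 - 0.07*v + 3.6) = (-23.7499*v^4 + 0.757400000000001*v^3 - 51.1454*v^2 - 52.9514*v - 5.5499)/(19.2721*v^4 - 0.6146*v^3 + 31.6129*v^2 - 0.504*v + 12.96)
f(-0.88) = 1.03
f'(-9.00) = -1.24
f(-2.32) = 2.27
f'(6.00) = -1.26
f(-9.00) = 10.46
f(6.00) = -7.83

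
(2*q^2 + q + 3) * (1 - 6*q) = -12*q^3 - 4*q^2 - 17*q + 3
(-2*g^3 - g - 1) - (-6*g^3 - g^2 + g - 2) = 4*g^3 + g^2 - 2*g + 1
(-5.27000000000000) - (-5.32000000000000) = 0.0500000000000007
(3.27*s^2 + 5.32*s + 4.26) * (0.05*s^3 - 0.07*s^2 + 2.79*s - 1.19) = 0.1635*s^5 + 0.0371*s^4 + 8.9639*s^3 + 10.6533*s^2 + 5.5546*s - 5.0694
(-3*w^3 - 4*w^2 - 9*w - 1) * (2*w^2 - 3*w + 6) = -6*w^5 + w^4 - 24*w^3 + w^2 - 51*w - 6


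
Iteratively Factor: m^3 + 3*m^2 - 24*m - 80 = (m + 4)*(m^2 - m - 20) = (m + 4)^2*(m - 5)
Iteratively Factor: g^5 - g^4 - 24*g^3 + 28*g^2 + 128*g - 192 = (g - 4)*(g^4 + 3*g^3 - 12*g^2 - 20*g + 48) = (g - 4)*(g - 2)*(g^3 + 5*g^2 - 2*g - 24) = (g - 4)*(g - 2)*(g + 4)*(g^2 + g - 6) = (g - 4)*(g - 2)^2*(g + 4)*(g + 3)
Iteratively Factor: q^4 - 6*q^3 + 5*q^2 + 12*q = (q)*(q^3 - 6*q^2 + 5*q + 12) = q*(q + 1)*(q^2 - 7*q + 12) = q*(q - 3)*(q + 1)*(q - 4)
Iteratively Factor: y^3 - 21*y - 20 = (y - 5)*(y^2 + 5*y + 4) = (y - 5)*(y + 4)*(y + 1)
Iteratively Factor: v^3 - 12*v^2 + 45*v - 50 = (v - 5)*(v^2 - 7*v + 10) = (v - 5)*(v - 2)*(v - 5)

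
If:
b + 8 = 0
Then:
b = -8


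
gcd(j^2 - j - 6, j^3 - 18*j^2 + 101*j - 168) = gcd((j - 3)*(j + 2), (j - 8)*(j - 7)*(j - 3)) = j - 3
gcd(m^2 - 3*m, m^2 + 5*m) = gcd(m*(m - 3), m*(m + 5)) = m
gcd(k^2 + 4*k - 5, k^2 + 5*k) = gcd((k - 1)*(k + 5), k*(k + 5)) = k + 5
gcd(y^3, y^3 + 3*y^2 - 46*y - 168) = 1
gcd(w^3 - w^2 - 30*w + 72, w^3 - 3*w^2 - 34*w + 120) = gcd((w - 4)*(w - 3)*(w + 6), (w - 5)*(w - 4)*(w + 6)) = w^2 + 2*w - 24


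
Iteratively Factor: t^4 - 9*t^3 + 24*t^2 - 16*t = (t - 4)*(t^3 - 5*t^2 + 4*t) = t*(t - 4)*(t^2 - 5*t + 4) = t*(t - 4)^2*(t - 1)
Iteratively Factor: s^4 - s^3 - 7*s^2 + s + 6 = (s + 1)*(s^3 - 2*s^2 - 5*s + 6) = (s - 1)*(s + 1)*(s^2 - s - 6) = (s - 1)*(s + 1)*(s + 2)*(s - 3)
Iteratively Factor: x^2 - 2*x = (x)*(x - 2)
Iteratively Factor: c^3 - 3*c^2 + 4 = (c - 2)*(c^2 - c - 2) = (c - 2)*(c + 1)*(c - 2)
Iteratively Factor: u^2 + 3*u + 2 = (u + 2)*(u + 1)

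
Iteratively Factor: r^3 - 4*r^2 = (r)*(r^2 - 4*r) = r^2*(r - 4)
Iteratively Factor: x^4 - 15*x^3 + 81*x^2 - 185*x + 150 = (x - 2)*(x^3 - 13*x^2 + 55*x - 75) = (x - 5)*(x - 2)*(x^2 - 8*x + 15) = (x - 5)*(x - 3)*(x - 2)*(x - 5)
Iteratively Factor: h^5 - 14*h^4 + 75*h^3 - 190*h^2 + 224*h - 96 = (h - 3)*(h^4 - 11*h^3 + 42*h^2 - 64*h + 32) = (h - 4)*(h - 3)*(h^3 - 7*h^2 + 14*h - 8) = (h - 4)*(h - 3)*(h - 1)*(h^2 - 6*h + 8) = (h - 4)^2*(h - 3)*(h - 1)*(h - 2)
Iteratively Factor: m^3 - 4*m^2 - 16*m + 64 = (m + 4)*(m^2 - 8*m + 16) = (m - 4)*(m + 4)*(m - 4)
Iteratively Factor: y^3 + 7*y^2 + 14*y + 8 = (y + 2)*(y^2 + 5*y + 4) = (y + 2)*(y + 4)*(y + 1)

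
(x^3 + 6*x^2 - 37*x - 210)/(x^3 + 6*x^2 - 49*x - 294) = (x^2 - x - 30)/(x^2 - x - 42)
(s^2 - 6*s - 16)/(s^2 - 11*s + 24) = (s + 2)/(s - 3)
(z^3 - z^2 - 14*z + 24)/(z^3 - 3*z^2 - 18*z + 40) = (z - 3)/(z - 5)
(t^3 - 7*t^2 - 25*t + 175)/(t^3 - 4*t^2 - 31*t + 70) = (t - 5)/(t - 2)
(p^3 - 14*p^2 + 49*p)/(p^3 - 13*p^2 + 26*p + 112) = p*(p - 7)/(p^2 - 6*p - 16)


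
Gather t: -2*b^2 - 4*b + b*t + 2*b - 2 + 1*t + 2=-2*b^2 - 2*b + t*(b + 1)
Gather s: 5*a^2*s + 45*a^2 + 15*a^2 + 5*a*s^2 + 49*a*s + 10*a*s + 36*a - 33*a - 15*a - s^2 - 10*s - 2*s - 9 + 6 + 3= 60*a^2 - 12*a + s^2*(5*a - 1) + s*(5*a^2 + 59*a - 12)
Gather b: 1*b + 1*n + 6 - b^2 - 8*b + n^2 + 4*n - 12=-b^2 - 7*b + n^2 + 5*n - 6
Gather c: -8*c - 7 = -8*c - 7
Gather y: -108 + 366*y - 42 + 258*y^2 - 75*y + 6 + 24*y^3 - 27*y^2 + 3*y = 24*y^3 + 231*y^2 + 294*y - 144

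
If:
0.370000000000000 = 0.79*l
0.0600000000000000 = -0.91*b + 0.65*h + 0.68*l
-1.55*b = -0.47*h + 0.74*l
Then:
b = -0.60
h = -1.23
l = 0.47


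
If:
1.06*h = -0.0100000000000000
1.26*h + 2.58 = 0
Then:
No Solution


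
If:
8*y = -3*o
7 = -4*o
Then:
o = -7/4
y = 21/32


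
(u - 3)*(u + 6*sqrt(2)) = u^2 - 3*u + 6*sqrt(2)*u - 18*sqrt(2)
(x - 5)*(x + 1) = x^2 - 4*x - 5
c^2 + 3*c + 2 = (c + 1)*(c + 2)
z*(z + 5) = z^2 + 5*z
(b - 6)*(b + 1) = b^2 - 5*b - 6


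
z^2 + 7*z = z*(z + 7)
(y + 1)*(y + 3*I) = y^2 + y + 3*I*y + 3*I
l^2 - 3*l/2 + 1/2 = (l - 1)*(l - 1/2)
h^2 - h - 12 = (h - 4)*(h + 3)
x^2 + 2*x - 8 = (x - 2)*(x + 4)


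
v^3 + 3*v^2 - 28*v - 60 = (v - 5)*(v + 2)*(v + 6)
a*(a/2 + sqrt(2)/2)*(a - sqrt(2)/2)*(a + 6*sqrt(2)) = a^4/2 + 13*sqrt(2)*a^3/4 + 5*a^2/2 - 3*sqrt(2)*a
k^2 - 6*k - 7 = (k - 7)*(k + 1)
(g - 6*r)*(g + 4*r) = g^2 - 2*g*r - 24*r^2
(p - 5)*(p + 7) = p^2 + 2*p - 35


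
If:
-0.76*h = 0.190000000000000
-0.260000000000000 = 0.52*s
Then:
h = -0.25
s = -0.50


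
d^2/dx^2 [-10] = 0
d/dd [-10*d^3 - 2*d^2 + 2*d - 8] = -30*d^2 - 4*d + 2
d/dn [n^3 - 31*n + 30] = 3*n^2 - 31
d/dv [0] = 0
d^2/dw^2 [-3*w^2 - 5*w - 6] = -6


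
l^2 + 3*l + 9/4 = (l + 3/2)^2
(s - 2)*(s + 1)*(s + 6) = s^3 + 5*s^2 - 8*s - 12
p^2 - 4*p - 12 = (p - 6)*(p + 2)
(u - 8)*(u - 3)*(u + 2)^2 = u^4 - 7*u^3 - 16*u^2 + 52*u + 96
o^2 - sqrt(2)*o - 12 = (o - 3*sqrt(2))*(o + 2*sqrt(2))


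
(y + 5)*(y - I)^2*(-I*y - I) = -I*y^4 - 2*y^3 - 6*I*y^3 - 12*y^2 - 4*I*y^2 - 10*y + 6*I*y + 5*I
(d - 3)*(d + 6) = d^2 + 3*d - 18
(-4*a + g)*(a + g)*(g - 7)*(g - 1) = -4*a^2*g^2 + 32*a^2*g - 28*a^2 - 3*a*g^3 + 24*a*g^2 - 21*a*g + g^4 - 8*g^3 + 7*g^2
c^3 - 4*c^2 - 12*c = c*(c - 6)*(c + 2)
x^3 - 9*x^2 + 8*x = x*(x - 8)*(x - 1)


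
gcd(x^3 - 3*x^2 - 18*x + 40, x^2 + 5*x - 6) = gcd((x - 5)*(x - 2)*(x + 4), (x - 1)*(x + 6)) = 1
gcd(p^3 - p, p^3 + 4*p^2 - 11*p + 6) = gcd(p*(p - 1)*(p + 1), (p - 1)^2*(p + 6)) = p - 1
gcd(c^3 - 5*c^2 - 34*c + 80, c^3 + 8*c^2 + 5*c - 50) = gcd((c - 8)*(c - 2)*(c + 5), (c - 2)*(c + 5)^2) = c^2 + 3*c - 10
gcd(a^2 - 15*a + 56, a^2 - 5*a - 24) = a - 8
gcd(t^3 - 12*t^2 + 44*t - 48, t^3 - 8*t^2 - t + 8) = 1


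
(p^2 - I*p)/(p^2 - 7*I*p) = (p - I)/(p - 7*I)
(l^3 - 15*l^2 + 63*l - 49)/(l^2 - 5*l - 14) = (l^2 - 8*l + 7)/(l + 2)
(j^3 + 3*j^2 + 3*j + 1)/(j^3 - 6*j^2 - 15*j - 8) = (j + 1)/(j - 8)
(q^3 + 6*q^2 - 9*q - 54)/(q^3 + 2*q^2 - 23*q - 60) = (q^2 + 3*q - 18)/(q^2 - q - 20)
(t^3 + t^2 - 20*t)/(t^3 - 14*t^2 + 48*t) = (t^2 + t - 20)/(t^2 - 14*t + 48)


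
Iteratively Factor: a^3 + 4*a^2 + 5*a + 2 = (a + 1)*(a^2 + 3*a + 2) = (a + 1)*(a + 2)*(a + 1)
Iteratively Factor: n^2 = (n)*(n)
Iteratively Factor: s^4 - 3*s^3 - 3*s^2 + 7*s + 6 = (s - 3)*(s^3 - 3*s - 2) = (s - 3)*(s + 1)*(s^2 - s - 2) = (s - 3)*(s + 1)^2*(s - 2)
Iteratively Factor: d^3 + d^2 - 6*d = (d - 2)*(d^2 + 3*d) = d*(d - 2)*(d + 3)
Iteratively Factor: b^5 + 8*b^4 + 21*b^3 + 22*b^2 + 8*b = (b + 4)*(b^4 + 4*b^3 + 5*b^2 + 2*b) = (b + 1)*(b + 4)*(b^3 + 3*b^2 + 2*b) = (b + 1)^2*(b + 4)*(b^2 + 2*b) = b*(b + 1)^2*(b + 4)*(b + 2)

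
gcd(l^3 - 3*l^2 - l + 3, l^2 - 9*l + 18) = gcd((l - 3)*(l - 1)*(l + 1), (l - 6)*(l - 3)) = l - 3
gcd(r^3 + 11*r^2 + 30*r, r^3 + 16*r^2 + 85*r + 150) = r^2 + 11*r + 30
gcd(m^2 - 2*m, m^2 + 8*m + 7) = 1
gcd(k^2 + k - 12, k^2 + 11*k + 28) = k + 4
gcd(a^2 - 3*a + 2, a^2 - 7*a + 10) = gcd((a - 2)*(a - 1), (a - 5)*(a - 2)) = a - 2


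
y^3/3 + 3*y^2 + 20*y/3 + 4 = (y/3 + 1/3)*(y + 2)*(y + 6)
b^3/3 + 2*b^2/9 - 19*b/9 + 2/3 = (b/3 + 1)*(b - 2)*(b - 1/3)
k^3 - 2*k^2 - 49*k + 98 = (k - 7)*(k - 2)*(k + 7)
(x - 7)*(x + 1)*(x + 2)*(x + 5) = x^4 + x^3 - 39*x^2 - 109*x - 70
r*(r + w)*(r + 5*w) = r^3 + 6*r^2*w + 5*r*w^2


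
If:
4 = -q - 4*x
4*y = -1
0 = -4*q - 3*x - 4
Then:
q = -4/13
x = -12/13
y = -1/4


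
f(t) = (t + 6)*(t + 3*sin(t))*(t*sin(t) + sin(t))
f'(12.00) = 1435.44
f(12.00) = -1304.58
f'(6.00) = 297.84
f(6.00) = -121.15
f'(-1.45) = 21.88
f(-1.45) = -9.00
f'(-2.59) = -19.67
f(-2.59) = -11.83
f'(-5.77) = 11.74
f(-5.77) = 2.31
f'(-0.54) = -2.76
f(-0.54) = 2.69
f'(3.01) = -125.45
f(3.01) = 16.14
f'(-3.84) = -3.02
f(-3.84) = 7.54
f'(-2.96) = -21.94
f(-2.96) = -3.77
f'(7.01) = 1051.40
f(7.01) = 623.46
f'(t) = (t + 6)*(t + 3*sin(t))*(t*cos(t) + sin(t) + cos(t)) + (t + 6)*(t*sin(t) + sin(t))*(3*cos(t) + 1) + (t + 3*sin(t))*(t*sin(t) + sin(t)) = (t + 1)*(t + 6)*(3*cos(t) + 1)*sin(t) + (t + 1)*(t + 3*sin(t))*sin(t) + (t + 6)*(t + 3*sin(t))*(t*cos(t) + sqrt(2)*sin(t + pi/4))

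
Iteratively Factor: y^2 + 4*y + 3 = (y + 3)*(y + 1)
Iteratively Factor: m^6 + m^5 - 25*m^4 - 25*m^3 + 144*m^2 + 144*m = (m + 4)*(m^5 - 3*m^4 - 13*m^3 + 27*m^2 + 36*m) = (m + 1)*(m + 4)*(m^4 - 4*m^3 - 9*m^2 + 36*m) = m*(m + 1)*(m + 4)*(m^3 - 4*m^2 - 9*m + 36) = m*(m + 1)*(m + 3)*(m + 4)*(m^2 - 7*m + 12) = m*(m - 4)*(m + 1)*(m + 3)*(m + 4)*(m - 3)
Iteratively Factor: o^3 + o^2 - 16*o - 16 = (o + 1)*(o^2 - 16) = (o + 1)*(o + 4)*(o - 4)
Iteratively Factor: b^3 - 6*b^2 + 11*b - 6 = (b - 3)*(b^2 - 3*b + 2) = (b - 3)*(b - 1)*(b - 2)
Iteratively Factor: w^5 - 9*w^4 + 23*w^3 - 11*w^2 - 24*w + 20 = (w - 2)*(w^4 - 7*w^3 + 9*w^2 + 7*w - 10) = (w - 2)*(w + 1)*(w^3 - 8*w^2 + 17*w - 10) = (w - 2)^2*(w + 1)*(w^2 - 6*w + 5) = (w - 2)^2*(w - 1)*(w + 1)*(w - 5)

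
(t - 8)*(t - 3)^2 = t^3 - 14*t^2 + 57*t - 72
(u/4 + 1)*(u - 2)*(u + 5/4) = u^3/4 + 13*u^2/16 - 11*u/8 - 5/2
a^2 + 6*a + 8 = (a + 2)*(a + 4)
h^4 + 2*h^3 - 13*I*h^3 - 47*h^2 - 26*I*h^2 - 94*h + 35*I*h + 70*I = (h + 2)*(h - 7*I)*(h - 5*I)*(h - I)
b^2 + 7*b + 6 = (b + 1)*(b + 6)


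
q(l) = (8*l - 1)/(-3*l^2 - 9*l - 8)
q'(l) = (6*l + 9)*(8*l - 1)/(-3*l^2 - 9*l - 8)^2 + 8/(-3*l^2 - 9*l - 8) = (24*l^2 - 6*l - 73)/(9*l^4 + 54*l^3 + 129*l^2 + 144*l + 64)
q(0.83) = -0.32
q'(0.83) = -0.20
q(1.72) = -0.39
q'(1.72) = -0.01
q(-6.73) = 0.66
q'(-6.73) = 0.15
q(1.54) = -0.39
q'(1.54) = -0.03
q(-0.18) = 0.38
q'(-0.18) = -1.70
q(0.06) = 0.06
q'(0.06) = -1.00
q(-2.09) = 7.72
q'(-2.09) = 8.43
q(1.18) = -0.37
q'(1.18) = -0.09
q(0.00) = 0.12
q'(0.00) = -1.14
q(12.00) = -0.17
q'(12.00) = 0.01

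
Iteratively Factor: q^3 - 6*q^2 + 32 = (q + 2)*(q^2 - 8*q + 16) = (q - 4)*(q + 2)*(q - 4)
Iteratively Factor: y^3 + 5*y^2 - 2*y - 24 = (y + 4)*(y^2 + y - 6) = (y + 3)*(y + 4)*(y - 2)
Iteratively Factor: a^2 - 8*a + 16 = (a - 4)*(a - 4)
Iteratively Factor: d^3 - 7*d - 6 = (d + 1)*(d^2 - d - 6) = (d + 1)*(d + 2)*(d - 3)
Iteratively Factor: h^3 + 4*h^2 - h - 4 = (h + 1)*(h^2 + 3*h - 4) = (h + 1)*(h + 4)*(h - 1)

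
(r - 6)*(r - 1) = r^2 - 7*r + 6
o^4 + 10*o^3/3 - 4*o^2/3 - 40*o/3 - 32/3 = (o - 2)*(o + 4/3)*(o + 2)^2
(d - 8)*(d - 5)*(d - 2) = d^3 - 15*d^2 + 66*d - 80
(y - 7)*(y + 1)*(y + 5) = y^3 - y^2 - 37*y - 35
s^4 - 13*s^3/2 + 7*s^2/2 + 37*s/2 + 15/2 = (s - 5)*(s - 3)*(s + 1/2)*(s + 1)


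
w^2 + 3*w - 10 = (w - 2)*(w + 5)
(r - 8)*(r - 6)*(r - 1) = r^3 - 15*r^2 + 62*r - 48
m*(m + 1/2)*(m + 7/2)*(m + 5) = m^4 + 9*m^3 + 87*m^2/4 + 35*m/4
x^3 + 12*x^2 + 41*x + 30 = (x + 1)*(x + 5)*(x + 6)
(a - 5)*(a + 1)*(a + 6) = a^3 + 2*a^2 - 29*a - 30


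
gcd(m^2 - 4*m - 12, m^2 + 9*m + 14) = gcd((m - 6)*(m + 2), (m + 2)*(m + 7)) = m + 2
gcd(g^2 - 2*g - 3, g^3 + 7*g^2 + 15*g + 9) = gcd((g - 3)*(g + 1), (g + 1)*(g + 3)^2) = g + 1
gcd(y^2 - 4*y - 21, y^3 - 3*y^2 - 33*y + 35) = y - 7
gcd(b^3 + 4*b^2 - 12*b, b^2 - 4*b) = b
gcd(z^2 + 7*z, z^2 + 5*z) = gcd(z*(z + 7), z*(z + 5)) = z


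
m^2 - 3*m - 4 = (m - 4)*(m + 1)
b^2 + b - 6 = (b - 2)*(b + 3)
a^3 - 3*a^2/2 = a^2*(a - 3/2)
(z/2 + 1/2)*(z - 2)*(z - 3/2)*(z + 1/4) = z^4/2 - 9*z^3/8 - 9*z^2/16 + 23*z/16 + 3/8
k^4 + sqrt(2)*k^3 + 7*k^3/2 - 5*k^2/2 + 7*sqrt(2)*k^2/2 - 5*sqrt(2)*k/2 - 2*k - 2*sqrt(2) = (k - 1)*(k + 1/2)*(k + 4)*(k + sqrt(2))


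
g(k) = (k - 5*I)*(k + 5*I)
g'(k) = 2*k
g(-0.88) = 25.77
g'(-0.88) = -1.76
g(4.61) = 46.25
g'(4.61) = 9.22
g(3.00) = 34.00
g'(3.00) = 6.00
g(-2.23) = 29.97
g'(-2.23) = -4.46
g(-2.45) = 31.00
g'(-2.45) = -4.90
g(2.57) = 31.60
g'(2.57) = 5.14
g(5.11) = 51.11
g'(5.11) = 10.22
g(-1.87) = 28.50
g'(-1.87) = -3.74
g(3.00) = 34.00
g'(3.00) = 6.00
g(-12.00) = 169.00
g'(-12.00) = -24.00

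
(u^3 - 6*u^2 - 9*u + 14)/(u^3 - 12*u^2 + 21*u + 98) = (u - 1)/(u - 7)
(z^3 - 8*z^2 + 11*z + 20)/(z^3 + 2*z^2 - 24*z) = (z^2 - 4*z - 5)/(z*(z + 6))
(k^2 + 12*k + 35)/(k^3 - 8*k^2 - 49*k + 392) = (k + 5)/(k^2 - 15*k + 56)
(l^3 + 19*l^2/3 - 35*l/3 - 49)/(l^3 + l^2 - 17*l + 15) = (3*l^2 + 28*l + 49)/(3*(l^2 + 4*l - 5))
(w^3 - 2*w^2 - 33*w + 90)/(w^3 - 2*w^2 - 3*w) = (w^2 + w - 30)/(w*(w + 1))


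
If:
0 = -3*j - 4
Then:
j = -4/3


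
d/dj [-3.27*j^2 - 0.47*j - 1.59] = -6.54*j - 0.47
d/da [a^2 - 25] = 2*a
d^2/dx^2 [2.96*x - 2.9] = 0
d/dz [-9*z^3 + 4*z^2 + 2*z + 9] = -27*z^2 + 8*z + 2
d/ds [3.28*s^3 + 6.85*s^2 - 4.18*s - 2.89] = 9.84*s^2 + 13.7*s - 4.18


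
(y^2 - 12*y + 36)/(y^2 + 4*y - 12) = (y^2 - 12*y + 36)/(y^2 + 4*y - 12)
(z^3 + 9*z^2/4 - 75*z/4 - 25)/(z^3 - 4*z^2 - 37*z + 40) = (z^2 - 11*z/4 - 5)/(z^2 - 9*z + 8)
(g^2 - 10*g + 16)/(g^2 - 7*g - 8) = (g - 2)/(g + 1)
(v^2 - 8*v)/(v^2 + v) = (v - 8)/(v + 1)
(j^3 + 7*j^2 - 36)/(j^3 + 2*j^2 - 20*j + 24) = (j + 3)/(j - 2)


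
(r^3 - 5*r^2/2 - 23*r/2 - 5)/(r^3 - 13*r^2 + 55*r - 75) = (r^2 + 5*r/2 + 1)/(r^2 - 8*r + 15)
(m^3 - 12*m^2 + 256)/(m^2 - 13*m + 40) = (m^2 - 4*m - 32)/(m - 5)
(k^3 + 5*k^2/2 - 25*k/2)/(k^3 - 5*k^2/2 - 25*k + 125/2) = k/(k - 5)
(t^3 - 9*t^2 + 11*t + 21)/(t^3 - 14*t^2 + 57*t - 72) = (t^2 - 6*t - 7)/(t^2 - 11*t + 24)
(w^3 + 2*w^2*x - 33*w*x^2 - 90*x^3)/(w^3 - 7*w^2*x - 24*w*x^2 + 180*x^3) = (-w - 3*x)/(-w + 6*x)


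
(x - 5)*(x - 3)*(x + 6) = x^3 - 2*x^2 - 33*x + 90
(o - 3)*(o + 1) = o^2 - 2*o - 3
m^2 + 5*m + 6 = (m + 2)*(m + 3)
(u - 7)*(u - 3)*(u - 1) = u^3 - 11*u^2 + 31*u - 21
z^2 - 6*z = z*(z - 6)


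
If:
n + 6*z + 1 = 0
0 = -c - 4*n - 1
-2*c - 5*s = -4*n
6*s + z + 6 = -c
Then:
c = 561/307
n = -217/307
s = -398/307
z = -15/307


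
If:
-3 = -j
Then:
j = 3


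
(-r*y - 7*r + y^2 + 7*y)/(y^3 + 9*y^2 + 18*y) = (-r*y - 7*r + y^2 + 7*y)/(y*(y^2 + 9*y + 18))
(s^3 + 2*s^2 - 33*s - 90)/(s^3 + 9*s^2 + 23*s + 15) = (s - 6)/(s + 1)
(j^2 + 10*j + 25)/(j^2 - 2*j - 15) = (j^2 + 10*j + 25)/(j^2 - 2*j - 15)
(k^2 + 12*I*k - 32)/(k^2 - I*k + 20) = (k + 8*I)/(k - 5*I)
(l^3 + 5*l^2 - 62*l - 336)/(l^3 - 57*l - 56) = (l + 6)/(l + 1)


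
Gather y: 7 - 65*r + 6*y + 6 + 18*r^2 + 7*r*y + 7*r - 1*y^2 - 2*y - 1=18*r^2 - 58*r - y^2 + y*(7*r + 4) + 12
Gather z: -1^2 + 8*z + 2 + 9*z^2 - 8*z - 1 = 9*z^2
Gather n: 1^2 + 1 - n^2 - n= -n^2 - n + 2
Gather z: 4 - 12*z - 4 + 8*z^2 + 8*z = 8*z^2 - 4*z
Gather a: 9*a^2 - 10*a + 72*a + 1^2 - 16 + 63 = 9*a^2 + 62*a + 48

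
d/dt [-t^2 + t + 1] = 1 - 2*t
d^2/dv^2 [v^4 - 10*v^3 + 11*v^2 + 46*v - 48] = 12*v^2 - 60*v + 22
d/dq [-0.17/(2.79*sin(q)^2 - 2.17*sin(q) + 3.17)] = (0.9486*sin(q) - 0.3689)*cos(q)/(2.79*sin(q)^2 - 2.17*sin(q) + 3.17)^2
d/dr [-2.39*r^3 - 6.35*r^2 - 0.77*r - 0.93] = -7.17*r^2 - 12.7*r - 0.77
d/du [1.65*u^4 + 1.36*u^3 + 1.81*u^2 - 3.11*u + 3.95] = 6.6*u^3 + 4.08*u^2 + 3.62*u - 3.11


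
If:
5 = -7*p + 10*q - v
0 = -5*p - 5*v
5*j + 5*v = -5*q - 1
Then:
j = -2*v/5 - 7/10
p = -v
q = 1/2 - 3*v/5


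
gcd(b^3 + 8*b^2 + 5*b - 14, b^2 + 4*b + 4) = b + 2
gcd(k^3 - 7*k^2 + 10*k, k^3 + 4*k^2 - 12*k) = k^2 - 2*k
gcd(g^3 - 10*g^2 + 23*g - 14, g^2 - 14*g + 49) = g - 7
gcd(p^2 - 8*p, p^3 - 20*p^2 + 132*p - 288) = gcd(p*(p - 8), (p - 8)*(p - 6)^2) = p - 8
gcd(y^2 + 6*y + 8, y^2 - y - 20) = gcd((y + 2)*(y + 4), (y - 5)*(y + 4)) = y + 4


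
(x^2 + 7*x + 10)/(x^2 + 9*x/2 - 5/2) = 2*(x + 2)/(2*x - 1)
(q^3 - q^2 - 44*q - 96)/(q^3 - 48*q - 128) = (q + 3)/(q + 4)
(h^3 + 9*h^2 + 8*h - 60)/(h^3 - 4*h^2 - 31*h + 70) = (h + 6)/(h - 7)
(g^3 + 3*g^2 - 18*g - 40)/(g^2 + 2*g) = g + 1 - 20/g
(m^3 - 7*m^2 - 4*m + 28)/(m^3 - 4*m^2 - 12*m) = (m^2 - 9*m + 14)/(m*(m - 6))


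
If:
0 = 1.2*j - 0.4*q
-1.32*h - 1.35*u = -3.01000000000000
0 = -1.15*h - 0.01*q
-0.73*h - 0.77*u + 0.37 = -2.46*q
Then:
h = -0.00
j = 0.18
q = 0.55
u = 2.23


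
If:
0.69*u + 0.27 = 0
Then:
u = -0.39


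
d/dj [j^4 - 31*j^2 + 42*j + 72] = 4*j^3 - 62*j + 42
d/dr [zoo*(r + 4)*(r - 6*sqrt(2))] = nan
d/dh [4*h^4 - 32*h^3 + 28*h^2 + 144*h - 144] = 16*h^3 - 96*h^2 + 56*h + 144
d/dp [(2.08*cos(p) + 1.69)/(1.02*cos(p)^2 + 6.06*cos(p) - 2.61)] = (2.1216*cos(p)^2 + 3.4476*cos(p) + 15.6702)*sin(p)/(1.0404*cos(p)^4 + 12.3624*cos(p)^3 + 31.3992*cos(p)^2 - 31.6332*cos(p) + 6.8121)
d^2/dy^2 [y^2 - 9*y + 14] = 2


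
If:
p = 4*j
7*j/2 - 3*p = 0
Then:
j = 0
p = 0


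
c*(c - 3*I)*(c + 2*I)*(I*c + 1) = I*c^4 + 2*c^3 + 5*I*c^2 + 6*c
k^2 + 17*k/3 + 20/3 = (k + 5/3)*(k + 4)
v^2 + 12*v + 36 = (v + 6)^2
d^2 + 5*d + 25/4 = (d + 5/2)^2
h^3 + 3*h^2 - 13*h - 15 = (h - 3)*(h + 1)*(h + 5)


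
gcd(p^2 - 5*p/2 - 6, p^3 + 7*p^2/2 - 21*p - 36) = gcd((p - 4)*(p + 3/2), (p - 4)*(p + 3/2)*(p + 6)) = p^2 - 5*p/2 - 6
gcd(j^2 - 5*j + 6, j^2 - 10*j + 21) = j - 3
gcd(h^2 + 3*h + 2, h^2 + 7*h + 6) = h + 1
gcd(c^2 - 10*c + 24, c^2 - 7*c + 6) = c - 6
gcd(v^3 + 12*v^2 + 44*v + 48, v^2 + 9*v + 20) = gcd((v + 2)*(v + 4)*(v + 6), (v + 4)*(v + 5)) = v + 4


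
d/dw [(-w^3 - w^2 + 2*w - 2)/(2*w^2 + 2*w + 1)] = (-2*w^4 - 4*w^3 - 9*w^2 + 6*w + 6)/(4*w^4 + 8*w^3 + 8*w^2 + 4*w + 1)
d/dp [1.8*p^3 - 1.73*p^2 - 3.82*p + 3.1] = 5.4*p^2 - 3.46*p - 3.82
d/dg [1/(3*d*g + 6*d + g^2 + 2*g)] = (-3*d - 2*g - 2)/(3*d*g + 6*d + g^2 + 2*g)^2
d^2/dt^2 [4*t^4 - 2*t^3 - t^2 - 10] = 48*t^2 - 12*t - 2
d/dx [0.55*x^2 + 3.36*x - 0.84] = 1.1*x + 3.36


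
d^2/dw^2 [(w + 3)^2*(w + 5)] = 6*w + 22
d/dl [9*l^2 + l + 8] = 18*l + 1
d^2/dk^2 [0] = 0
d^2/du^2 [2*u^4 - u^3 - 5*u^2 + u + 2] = 24*u^2 - 6*u - 10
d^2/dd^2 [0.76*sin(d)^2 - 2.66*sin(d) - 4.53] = 2.66*sin(d) + 1.52*cos(2*d)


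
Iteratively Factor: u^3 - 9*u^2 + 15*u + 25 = (u - 5)*(u^2 - 4*u - 5) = (u - 5)^2*(u + 1)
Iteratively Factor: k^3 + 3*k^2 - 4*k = (k + 4)*(k^2 - k) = (k - 1)*(k + 4)*(k)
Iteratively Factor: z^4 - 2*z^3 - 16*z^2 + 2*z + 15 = (z - 1)*(z^3 - z^2 - 17*z - 15) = (z - 5)*(z - 1)*(z^2 + 4*z + 3) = (z - 5)*(z - 1)*(z + 1)*(z + 3)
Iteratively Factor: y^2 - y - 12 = (y - 4)*(y + 3)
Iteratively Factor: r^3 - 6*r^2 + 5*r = (r - 1)*(r^2 - 5*r) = (r - 5)*(r - 1)*(r)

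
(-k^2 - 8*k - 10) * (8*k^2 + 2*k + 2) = -8*k^4 - 66*k^3 - 98*k^2 - 36*k - 20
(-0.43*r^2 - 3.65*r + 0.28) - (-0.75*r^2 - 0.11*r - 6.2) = 0.32*r^2 - 3.54*r + 6.48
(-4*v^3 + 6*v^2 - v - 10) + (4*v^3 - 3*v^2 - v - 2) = 3*v^2 - 2*v - 12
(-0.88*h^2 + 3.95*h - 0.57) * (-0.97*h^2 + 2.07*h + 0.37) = 0.8536*h^4 - 5.6531*h^3 + 8.4038*h^2 + 0.2816*h - 0.2109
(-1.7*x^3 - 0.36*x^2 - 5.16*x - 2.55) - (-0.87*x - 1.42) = -1.7*x^3 - 0.36*x^2 - 4.29*x - 1.13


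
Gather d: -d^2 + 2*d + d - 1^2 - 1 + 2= -d^2 + 3*d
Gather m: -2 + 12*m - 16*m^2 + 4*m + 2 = -16*m^2 + 16*m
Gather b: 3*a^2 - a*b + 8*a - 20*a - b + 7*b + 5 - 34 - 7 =3*a^2 - 12*a + b*(6 - a) - 36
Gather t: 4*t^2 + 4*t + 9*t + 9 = 4*t^2 + 13*t + 9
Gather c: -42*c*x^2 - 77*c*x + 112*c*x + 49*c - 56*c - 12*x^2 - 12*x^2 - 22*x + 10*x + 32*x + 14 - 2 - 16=c*(-42*x^2 + 35*x - 7) - 24*x^2 + 20*x - 4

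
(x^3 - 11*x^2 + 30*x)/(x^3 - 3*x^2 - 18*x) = (x - 5)/(x + 3)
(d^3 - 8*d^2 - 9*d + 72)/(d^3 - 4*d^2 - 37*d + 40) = (d^2 - 9)/(d^2 + 4*d - 5)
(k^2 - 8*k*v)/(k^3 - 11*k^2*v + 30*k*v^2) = (k - 8*v)/(k^2 - 11*k*v + 30*v^2)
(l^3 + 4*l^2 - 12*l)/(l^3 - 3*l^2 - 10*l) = (-l^2 - 4*l + 12)/(-l^2 + 3*l + 10)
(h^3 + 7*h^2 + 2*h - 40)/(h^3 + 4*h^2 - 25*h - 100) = (h - 2)/(h - 5)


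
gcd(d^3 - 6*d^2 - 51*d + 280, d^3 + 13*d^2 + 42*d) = d + 7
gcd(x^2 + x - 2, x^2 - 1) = x - 1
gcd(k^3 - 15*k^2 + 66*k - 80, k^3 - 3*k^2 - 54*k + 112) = k^2 - 10*k + 16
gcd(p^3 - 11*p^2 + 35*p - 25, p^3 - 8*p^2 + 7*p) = p - 1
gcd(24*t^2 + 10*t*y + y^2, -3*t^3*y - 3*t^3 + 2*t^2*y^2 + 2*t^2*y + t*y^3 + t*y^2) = 1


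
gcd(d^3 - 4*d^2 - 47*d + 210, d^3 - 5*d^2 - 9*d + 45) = d - 5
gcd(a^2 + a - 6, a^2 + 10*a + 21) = a + 3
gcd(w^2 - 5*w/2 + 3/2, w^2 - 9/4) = w - 3/2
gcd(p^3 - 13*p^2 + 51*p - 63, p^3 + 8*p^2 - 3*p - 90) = p - 3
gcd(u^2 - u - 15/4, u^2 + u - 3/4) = u + 3/2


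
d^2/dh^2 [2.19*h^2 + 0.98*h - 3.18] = 4.38000000000000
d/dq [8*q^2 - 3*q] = 16*q - 3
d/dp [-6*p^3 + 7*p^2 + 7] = 2*p*(7 - 9*p)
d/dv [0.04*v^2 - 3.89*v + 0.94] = 0.08*v - 3.89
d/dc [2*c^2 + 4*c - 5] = 4*c + 4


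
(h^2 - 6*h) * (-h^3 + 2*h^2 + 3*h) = -h^5 + 8*h^4 - 9*h^3 - 18*h^2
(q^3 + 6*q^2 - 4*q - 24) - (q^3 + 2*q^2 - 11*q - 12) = 4*q^2 + 7*q - 12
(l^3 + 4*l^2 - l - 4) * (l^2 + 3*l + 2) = l^5 + 7*l^4 + 13*l^3 + l^2 - 14*l - 8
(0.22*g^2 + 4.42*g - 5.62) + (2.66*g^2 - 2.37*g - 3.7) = 2.88*g^2 + 2.05*g - 9.32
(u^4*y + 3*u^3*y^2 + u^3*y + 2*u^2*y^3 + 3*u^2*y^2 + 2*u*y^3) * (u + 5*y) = u^5*y + 8*u^4*y^2 + u^4*y + 17*u^3*y^3 + 8*u^3*y^2 + 10*u^2*y^4 + 17*u^2*y^3 + 10*u*y^4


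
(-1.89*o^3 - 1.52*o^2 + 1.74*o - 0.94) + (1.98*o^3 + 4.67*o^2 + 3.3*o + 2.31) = 0.0900000000000001*o^3 + 3.15*o^2 + 5.04*o + 1.37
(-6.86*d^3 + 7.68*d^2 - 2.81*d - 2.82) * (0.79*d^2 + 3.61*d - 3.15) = -5.4194*d^5 - 18.6974*d^4 + 47.1139*d^3 - 36.5639*d^2 - 1.3287*d + 8.883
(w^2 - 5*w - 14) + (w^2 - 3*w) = 2*w^2 - 8*w - 14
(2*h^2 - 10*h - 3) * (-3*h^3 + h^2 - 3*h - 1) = -6*h^5 + 32*h^4 - 7*h^3 + 25*h^2 + 19*h + 3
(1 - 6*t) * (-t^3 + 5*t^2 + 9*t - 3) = 6*t^4 - 31*t^3 - 49*t^2 + 27*t - 3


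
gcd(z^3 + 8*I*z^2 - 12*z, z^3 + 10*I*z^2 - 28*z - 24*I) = z^2 + 8*I*z - 12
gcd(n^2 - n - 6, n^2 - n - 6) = n^2 - n - 6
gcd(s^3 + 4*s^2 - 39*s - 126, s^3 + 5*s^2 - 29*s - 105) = s^2 + 10*s + 21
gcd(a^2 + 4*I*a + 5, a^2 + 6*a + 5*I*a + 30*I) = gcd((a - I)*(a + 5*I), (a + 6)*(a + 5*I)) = a + 5*I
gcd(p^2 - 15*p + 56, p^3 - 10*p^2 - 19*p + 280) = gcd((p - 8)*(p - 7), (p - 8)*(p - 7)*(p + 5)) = p^2 - 15*p + 56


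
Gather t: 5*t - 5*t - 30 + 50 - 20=0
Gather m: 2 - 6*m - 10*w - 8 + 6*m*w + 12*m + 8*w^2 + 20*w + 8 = m*(6*w + 6) + 8*w^2 + 10*w + 2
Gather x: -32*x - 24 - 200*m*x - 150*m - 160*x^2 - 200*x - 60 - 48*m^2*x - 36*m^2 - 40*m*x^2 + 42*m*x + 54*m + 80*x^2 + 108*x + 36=-36*m^2 - 96*m + x^2*(-40*m - 80) + x*(-48*m^2 - 158*m - 124) - 48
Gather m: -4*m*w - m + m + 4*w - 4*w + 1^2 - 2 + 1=-4*m*w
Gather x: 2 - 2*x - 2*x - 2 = -4*x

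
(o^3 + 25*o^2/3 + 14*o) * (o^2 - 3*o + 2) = o^5 + 16*o^4/3 - 9*o^3 - 76*o^2/3 + 28*o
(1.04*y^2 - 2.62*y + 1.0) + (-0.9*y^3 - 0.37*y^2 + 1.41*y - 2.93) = -0.9*y^3 + 0.67*y^2 - 1.21*y - 1.93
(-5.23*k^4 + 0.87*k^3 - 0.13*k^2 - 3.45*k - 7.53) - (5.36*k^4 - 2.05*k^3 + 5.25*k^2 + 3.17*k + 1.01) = -10.59*k^4 + 2.92*k^3 - 5.38*k^2 - 6.62*k - 8.54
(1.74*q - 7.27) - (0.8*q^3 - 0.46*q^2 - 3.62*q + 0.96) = -0.8*q^3 + 0.46*q^2 + 5.36*q - 8.23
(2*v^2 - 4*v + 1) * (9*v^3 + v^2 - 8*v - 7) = 18*v^5 - 34*v^4 - 11*v^3 + 19*v^2 + 20*v - 7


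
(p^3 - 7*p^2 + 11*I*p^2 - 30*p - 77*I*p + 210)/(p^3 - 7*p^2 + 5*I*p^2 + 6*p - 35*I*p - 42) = (p + 5*I)/(p - I)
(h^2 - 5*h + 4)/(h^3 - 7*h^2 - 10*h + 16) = (h - 4)/(h^2 - 6*h - 16)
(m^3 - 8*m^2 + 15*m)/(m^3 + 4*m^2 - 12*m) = (m^2 - 8*m + 15)/(m^2 + 4*m - 12)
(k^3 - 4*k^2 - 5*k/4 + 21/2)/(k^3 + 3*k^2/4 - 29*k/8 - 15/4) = 2*(2*k - 7)/(4*k + 5)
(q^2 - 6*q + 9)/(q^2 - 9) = (q - 3)/(q + 3)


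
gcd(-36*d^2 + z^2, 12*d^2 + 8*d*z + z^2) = 6*d + z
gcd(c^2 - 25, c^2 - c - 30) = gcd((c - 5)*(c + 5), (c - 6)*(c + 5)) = c + 5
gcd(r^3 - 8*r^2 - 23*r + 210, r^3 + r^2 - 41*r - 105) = r^2 - 2*r - 35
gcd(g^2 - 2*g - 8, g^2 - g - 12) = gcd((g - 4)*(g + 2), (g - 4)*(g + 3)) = g - 4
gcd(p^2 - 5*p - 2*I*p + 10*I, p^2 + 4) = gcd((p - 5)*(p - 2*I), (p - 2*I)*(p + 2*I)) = p - 2*I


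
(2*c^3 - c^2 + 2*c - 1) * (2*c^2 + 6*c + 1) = 4*c^5 + 10*c^4 + 9*c^2 - 4*c - 1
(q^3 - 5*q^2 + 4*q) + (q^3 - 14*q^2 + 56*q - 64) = 2*q^3 - 19*q^2 + 60*q - 64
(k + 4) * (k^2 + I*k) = k^3 + 4*k^2 + I*k^2 + 4*I*k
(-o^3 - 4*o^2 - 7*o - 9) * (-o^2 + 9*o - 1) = o^5 - 5*o^4 - 28*o^3 - 50*o^2 - 74*o + 9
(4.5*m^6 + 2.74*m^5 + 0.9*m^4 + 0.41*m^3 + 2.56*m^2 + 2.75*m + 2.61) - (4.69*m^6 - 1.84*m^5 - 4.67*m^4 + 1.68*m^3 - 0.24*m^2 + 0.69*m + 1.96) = -0.19*m^6 + 4.58*m^5 + 5.57*m^4 - 1.27*m^3 + 2.8*m^2 + 2.06*m + 0.65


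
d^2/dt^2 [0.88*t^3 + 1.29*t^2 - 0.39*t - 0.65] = 5.28*t + 2.58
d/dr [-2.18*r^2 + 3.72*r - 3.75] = 3.72 - 4.36*r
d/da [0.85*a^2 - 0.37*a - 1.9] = 1.7*a - 0.37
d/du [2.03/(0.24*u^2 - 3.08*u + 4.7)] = (6.2524 - 0.9744*u)/(0.24*u^2 - 3.08*u + 4.7)^2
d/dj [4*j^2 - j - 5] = 8*j - 1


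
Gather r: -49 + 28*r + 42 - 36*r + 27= 20 - 8*r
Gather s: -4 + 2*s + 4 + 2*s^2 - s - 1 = 2*s^2 + s - 1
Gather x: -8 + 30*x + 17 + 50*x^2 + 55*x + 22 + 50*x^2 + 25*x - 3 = 100*x^2 + 110*x + 28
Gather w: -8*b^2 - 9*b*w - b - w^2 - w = -8*b^2 - b - w^2 + w*(-9*b - 1)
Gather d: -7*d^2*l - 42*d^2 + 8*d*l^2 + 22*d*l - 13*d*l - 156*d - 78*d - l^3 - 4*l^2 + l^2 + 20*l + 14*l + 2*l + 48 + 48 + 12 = d^2*(-7*l - 42) + d*(8*l^2 + 9*l - 234) - l^3 - 3*l^2 + 36*l + 108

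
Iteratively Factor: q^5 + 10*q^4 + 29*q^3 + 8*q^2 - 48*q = (q - 1)*(q^4 + 11*q^3 + 40*q^2 + 48*q) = (q - 1)*(q + 4)*(q^3 + 7*q^2 + 12*q) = (q - 1)*(q + 4)^2*(q^2 + 3*q) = q*(q - 1)*(q + 4)^2*(q + 3)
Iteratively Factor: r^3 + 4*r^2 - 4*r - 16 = (r + 2)*(r^2 + 2*r - 8) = (r - 2)*(r + 2)*(r + 4)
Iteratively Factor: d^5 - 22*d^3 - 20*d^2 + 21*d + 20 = (d - 5)*(d^4 + 5*d^3 + 3*d^2 - 5*d - 4) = (d - 5)*(d - 1)*(d^3 + 6*d^2 + 9*d + 4) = (d - 5)*(d - 1)*(d + 1)*(d^2 + 5*d + 4) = (d - 5)*(d - 1)*(d + 1)^2*(d + 4)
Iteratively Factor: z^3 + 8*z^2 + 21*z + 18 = (z + 3)*(z^2 + 5*z + 6) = (z + 2)*(z + 3)*(z + 3)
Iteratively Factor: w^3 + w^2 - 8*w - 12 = (w + 2)*(w^2 - w - 6) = (w + 2)^2*(w - 3)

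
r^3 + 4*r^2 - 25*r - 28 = (r - 4)*(r + 1)*(r + 7)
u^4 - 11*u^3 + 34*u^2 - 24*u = u*(u - 6)*(u - 4)*(u - 1)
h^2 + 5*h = h*(h + 5)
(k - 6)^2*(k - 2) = k^3 - 14*k^2 + 60*k - 72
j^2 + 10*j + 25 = (j + 5)^2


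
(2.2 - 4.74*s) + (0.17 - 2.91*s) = 2.37 - 7.65*s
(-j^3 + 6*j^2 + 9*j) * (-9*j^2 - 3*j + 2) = 9*j^5 - 51*j^4 - 101*j^3 - 15*j^2 + 18*j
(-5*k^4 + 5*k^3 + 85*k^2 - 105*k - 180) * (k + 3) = -5*k^5 - 10*k^4 + 100*k^3 + 150*k^2 - 495*k - 540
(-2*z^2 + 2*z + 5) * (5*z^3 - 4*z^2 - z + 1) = -10*z^5 + 18*z^4 + 19*z^3 - 24*z^2 - 3*z + 5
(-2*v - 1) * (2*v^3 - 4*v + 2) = -4*v^4 - 2*v^3 + 8*v^2 - 2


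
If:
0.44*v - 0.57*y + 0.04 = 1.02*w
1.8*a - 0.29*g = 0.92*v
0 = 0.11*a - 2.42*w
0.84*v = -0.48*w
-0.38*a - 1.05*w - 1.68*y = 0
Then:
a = -0.46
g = -2.88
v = 0.01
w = -0.02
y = 0.12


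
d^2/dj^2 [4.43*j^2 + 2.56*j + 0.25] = 8.86000000000000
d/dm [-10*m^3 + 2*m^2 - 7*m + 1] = -30*m^2 + 4*m - 7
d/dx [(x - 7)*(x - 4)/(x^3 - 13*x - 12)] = (-x^2 + 14*x + 31)/(x^4 + 8*x^3 + 22*x^2 + 24*x + 9)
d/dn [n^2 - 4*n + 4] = 2*n - 4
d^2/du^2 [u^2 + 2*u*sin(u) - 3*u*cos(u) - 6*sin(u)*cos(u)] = -2*u*sin(u) + 3*u*cos(u) + 6*sin(u) + 12*sin(2*u) + 4*cos(u) + 2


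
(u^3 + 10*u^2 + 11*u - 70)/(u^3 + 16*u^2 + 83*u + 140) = (u - 2)/(u + 4)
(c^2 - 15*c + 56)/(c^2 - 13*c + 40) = (c - 7)/(c - 5)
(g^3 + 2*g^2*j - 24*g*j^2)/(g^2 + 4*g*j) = (g^2 + 2*g*j - 24*j^2)/(g + 4*j)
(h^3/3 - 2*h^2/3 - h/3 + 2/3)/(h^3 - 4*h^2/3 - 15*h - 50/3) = (-h^3 + 2*h^2 + h - 2)/(-3*h^3 + 4*h^2 + 45*h + 50)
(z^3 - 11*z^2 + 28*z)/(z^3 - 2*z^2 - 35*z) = (z - 4)/(z + 5)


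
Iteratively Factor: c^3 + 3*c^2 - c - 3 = (c + 1)*(c^2 + 2*c - 3) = (c + 1)*(c + 3)*(c - 1)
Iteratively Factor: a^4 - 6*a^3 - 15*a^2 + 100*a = (a + 4)*(a^3 - 10*a^2 + 25*a) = (a - 5)*(a + 4)*(a^2 - 5*a) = a*(a - 5)*(a + 4)*(a - 5)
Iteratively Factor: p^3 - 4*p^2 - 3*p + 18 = (p + 2)*(p^2 - 6*p + 9) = (p - 3)*(p + 2)*(p - 3)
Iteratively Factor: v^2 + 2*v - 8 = (v + 4)*(v - 2)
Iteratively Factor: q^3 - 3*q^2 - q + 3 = (q - 3)*(q^2 - 1) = (q - 3)*(q + 1)*(q - 1)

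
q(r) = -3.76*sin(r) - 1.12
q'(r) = -3.76*cos(r)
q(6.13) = -0.55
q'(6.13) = -3.72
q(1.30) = -4.74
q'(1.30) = -1.01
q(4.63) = 2.63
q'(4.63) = 0.31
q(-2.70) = 0.49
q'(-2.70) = 3.40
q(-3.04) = -0.74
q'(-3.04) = 3.74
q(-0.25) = -0.19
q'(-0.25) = -3.64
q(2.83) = -2.27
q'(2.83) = 3.58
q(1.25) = -4.69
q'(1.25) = -1.19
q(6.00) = -0.07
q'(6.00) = -3.61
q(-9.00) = 0.43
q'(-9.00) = 3.43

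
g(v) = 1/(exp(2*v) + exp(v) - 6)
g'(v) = (-2*exp(2*v) - exp(v))/(exp(2*v) + exp(v) - 6)^2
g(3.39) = 0.00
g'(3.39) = -0.00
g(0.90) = 0.40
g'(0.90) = -2.31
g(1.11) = 0.16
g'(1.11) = -0.55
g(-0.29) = -0.21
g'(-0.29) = -0.08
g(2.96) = 0.00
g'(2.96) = -0.01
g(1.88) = 0.02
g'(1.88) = -0.05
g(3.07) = 0.00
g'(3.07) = -0.00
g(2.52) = 0.01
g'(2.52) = -0.01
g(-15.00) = -0.17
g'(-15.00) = 0.00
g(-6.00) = -0.17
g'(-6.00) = 0.00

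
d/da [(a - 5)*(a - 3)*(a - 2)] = 3*a^2 - 20*a + 31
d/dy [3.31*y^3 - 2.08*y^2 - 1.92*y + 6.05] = 9.93*y^2 - 4.16*y - 1.92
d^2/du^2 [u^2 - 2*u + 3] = 2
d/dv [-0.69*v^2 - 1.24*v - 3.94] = -1.38*v - 1.24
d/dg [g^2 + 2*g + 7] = 2*g + 2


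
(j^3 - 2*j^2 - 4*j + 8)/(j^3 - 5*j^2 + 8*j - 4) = (j + 2)/(j - 1)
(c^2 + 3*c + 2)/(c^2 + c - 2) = (c + 1)/(c - 1)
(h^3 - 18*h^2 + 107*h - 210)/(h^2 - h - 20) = (h^2 - 13*h + 42)/(h + 4)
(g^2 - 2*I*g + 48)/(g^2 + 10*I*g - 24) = (g - 8*I)/(g + 4*I)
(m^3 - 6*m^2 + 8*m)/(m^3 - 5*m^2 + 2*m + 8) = m/(m + 1)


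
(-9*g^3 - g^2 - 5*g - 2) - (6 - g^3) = -8*g^3 - g^2 - 5*g - 8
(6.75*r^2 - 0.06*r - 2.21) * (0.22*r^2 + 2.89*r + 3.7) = 1.485*r^4 + 19.4943*r^3 + 24.3154*r^2 - 6.6089*r - 8.177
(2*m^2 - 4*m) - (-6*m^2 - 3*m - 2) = 8*m^2 - m + 2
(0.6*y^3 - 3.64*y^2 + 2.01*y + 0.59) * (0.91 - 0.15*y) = -0.09*y^4 + 1.092*y^3 - 3.6139*y^2 + 1.7406*y + 0.5369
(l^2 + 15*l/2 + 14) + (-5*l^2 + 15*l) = -4*l^2 + 45*l/2 + 14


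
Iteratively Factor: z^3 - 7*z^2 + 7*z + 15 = (z - 5)*(z^2 - 2*z - 3) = (z - 5)*(z - 3)*(z + 1)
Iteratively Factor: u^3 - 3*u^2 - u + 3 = (u + 1)*(u^2 - 4*u + 3) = (u - 1)*(u + 1)*(u - 3)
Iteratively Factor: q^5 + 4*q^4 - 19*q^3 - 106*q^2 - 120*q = (q + 4)*(q^4 - 19*q^2 - 30*q) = q*(q + 4)*(q^3 - 19*q - 30) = q*(q + 3)*(q + 4)*(q^2 - 3*q - 10) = q*(q + 2)*(q + 3)*(q + 4)*(q - 5)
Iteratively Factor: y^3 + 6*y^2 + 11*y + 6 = (y + 3)*(y^2 + 3*y + 2) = (y + 1)*(y + 3)*(y + 2)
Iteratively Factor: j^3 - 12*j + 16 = (j - 2)*(j^2 + 2*j - 8) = (j - 2)*(j + 4)*(j - 2)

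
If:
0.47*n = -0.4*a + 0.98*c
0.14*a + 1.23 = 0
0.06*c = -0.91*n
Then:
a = -8.79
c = -3.48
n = 0.23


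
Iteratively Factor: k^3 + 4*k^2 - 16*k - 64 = (k + 4)*(k^2 - 16) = (k - 4)*(k + 4)*(k + 4)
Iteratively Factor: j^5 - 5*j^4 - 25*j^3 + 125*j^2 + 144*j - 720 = (j - 4)*(j^4 - j^3 - 29*j^2 + 9*j + 180) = (j - 4)*(j + 4)*(j^3 - 5*j^2 - 9*j + 45) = (j - 4)*(j - 3)*(j + 4)*(j^2 - 2*j - 15) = (j - 4)*(j - 3)*(j + 3)*(j + 4)*(j - 5)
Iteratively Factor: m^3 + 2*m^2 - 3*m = (m + 3)*(m^2 - m) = m*(m + 3)*(m - 1)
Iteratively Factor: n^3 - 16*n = (n - 4)*(n^2 + 4*n) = (n - 4)*(n + 4)*(n)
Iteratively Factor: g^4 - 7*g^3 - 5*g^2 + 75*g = (g + 3)*(g^3 - 10*g^2 + 25*g) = (g - 5)*(g + 3)*(g^2 - 5*g) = g*(g - 5)*(g + 3)*(g - 5)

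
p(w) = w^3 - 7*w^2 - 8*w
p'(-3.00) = 61.00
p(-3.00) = -66.00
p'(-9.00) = 361.00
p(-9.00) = -1224.00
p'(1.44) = -21.94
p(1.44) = -23.05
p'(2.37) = -24.33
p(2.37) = -44.97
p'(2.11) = -24.18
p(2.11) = -38.65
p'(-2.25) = 38.69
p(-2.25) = -28.83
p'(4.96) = -3.64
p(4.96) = -89.87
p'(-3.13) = 65.21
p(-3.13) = -74.20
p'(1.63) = -22.85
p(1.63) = -27.31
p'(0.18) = -10.42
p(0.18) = -1.66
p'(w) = 3*w^2 - 14*w - 8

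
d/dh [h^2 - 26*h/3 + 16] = 2*h - 26/3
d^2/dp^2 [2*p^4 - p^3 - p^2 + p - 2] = 24*p^2 - 6*p - 2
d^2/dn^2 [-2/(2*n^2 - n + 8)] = 4*(4*n^2 - 2*n - (4*n - 1)^2 + 16)/(2*n^2 - n + 8)^3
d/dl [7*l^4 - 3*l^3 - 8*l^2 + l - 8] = 28*l^3 - 9*l^2 - 16*l + 1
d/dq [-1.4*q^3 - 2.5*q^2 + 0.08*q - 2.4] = -4.2*q^2 - 5.0*q + 0.08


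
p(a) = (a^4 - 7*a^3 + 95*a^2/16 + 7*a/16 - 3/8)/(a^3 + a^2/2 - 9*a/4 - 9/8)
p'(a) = (-3*a^2 - a + 9/4)*(a^4 - 7*a^3 + 95*a^2/16 + 7*a/16 - 3/8)/(a^3 + a^2/2 - 9*a/4 - 9/8)^2 + (4*a^3 - 21*a^2 + 95*a/8 + 7/16)/(a^3 + a^2/2 - 9*a/4 - 9/8) = (128*a^6 + 128*a^5 - 2072*a^4 + 3344*a^3 + 1430*a^2 - 1662*a - 171)/(2*(64*a^6 + 64*a^5 - 272*a^4 - 288*a^3 + 252*a^2 + 324*a + 81))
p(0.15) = 0.14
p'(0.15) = -1.41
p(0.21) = 0.05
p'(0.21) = -1.37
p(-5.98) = -16.26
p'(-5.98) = 0.36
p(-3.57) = -17.22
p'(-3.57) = -2.06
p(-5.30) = -16.09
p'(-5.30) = 0.11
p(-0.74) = 13.92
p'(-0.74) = -6.64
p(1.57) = -13.64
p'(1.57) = 167.17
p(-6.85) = -16.66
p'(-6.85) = 0.56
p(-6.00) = -16.26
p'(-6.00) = 0.37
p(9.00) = 2.60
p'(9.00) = 0.90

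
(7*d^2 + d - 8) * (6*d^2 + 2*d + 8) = 42*d^4 + 20*d^3 + 10*d^2 - 8*d - 64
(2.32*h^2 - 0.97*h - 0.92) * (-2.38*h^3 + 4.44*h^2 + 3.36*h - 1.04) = -5.5216*h^5 + 12.6094*h^4 + 5.678*h^3 - 9.7568*h^2 - 2.0824*h + 0.9568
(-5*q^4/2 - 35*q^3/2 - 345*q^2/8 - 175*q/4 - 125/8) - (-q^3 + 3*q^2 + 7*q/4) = -5*q^4/2 - 33*q^3/2 - 369*q^2/8 - 91*q/2 - 125/8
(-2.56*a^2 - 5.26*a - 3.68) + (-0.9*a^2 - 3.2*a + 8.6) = -3.46*a^2 - 8.46*a + 4.92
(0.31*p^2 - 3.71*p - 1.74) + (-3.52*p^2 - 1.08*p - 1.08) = -3.21*p^2 - 4.79*p - 2.82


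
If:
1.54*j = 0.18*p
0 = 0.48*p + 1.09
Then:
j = -0.27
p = -2.27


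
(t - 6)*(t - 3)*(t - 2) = t^3 - 11*t^2 + 36*t - 36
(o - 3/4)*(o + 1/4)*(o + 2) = o^3 + 3*o^2/2 - 19*o/16 - 3/8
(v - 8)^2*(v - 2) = v^3 - 18*v^2 + 96*v - 128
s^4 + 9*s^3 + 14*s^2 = s^2*(s + 2)*(s + 7)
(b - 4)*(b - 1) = b^2 - 5*b + 4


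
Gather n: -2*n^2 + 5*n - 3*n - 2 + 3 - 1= -2*n^2 + 2*n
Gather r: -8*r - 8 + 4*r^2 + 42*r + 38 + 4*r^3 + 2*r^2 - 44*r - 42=4*r^3 + 6*r^2 - 10*r - 12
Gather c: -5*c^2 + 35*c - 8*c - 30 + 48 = -5*c^2 + 27*c + 18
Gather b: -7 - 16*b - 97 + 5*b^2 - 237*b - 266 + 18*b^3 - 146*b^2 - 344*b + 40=18*b^3 - 141*b^2 - 597*b - 330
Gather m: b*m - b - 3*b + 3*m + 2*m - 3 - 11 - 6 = -4*b + m*(b + 5) - 20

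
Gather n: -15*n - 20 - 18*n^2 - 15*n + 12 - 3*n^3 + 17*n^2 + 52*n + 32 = -3*n^3 - n^2 + 22*n + 24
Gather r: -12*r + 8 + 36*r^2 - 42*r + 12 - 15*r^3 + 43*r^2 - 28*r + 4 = -15*r^3 + 79*r^2 - 82*r + 24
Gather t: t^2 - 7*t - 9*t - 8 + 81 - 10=t^2 - 16*t + 63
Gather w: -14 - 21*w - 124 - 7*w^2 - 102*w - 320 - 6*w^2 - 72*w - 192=-13*w^2 - 195*w - 650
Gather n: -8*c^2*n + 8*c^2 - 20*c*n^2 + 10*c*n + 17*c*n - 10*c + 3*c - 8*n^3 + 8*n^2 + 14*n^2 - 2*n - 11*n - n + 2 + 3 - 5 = 8*c^2 - 7*c - 8*n^3 + n^2*(22 - 20*c) + n*(-8*c^2 + 27*c - 14)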